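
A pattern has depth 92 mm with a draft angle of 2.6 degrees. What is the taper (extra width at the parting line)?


Formula: taper = depth * tan(draft_angle)
tan(2.6 deg) = 0.0454097
taper = 92 mm * 0.0454097 = 4.1777 mm


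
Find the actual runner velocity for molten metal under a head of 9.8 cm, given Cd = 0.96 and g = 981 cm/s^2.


Formula: v = Cd * sqrt(2 * g * h)  (Torricelli with discharge coefficient)
2*g*h = 2 * 981 * 9.8 = 19227.6 cm^2/s^2
sqrt(19227.6) = 138.66362 cm/s
v = 0.96 * 138.66362 = 133.1171 cm/s


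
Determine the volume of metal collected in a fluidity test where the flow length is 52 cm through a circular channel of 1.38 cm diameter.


Formula: V = pi * (d/2)^2 * L  (cylinder volume)
Radius = 1.38/2 = 0.69 cm
V = pi * 0.69^2 * 52 = 77.7770 cm^3

Final answer: 77.7770 cm^3


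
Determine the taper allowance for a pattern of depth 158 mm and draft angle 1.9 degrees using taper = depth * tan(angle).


Formula: taper = depth * tan(draft_angle)
tan(1.9 deg) = 0.0331734
taper = 158 mm * 0.0331734 = 5.2414 mm

Answer: 5.2414 mm


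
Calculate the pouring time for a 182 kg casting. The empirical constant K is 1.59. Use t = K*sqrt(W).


Formula: t = K * sqrt(W)
sqrt(W) = sqrt(182) = 13.49074
t = 1.59 * 13.49074 = 21.4503 s


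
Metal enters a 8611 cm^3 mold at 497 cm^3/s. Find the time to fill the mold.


Formula: t_fill = V_mold / Q_flow
t = 8611 cm^3 / 497 cm^3/s = 17.3260 s

17.3260 s


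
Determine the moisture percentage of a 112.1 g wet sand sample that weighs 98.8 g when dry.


Formula: MC = (W_wet - W_dry) / W_wet * 100
Water mass = 112.1 - 98.8 = 13.3 g
MC = 13.3 / 112.1 * 100 = 11.8644%

Answer: 11.8644%


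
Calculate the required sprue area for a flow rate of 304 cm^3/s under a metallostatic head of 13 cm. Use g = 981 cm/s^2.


Formula: v = sqrt(2*g*h), A = Q/v
Velocity: v = sqrt(2 * 981 * 13) = sqrt(25506) = 159.7060 cm/s
Sprue area: A = Q / v = 304 / 159.7060 = 1.9035 cm^2

Final answer: 1.9035 cm^2


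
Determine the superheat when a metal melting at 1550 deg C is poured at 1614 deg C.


Formula: Superheat = T_pour - T_melt
Superheat = 1614 - 1550 = 64 deg C

64 deg C


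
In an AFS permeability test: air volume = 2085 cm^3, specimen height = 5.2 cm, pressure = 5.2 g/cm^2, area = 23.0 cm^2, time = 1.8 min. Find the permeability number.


Formula: Permeability Number P = (V * H) / (p * A * t)
Numerator: V * H = 2085 * 5.2 = 10842.0
Denominator: p * A * t = 5.2 * 23.0 * 1.8 = 215.28
P = 10842.0 / 215.28 = 50.3623

50.3623


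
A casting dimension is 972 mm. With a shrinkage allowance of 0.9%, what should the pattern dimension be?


Formula: L_pattern = L_casting * (1 + shrinkage_rate/100)
Shrinkage factor = 1 + 0.9/100 = 1.009
L_pattern = 972 mm * 1.009 = 980.7480 mm

Answer: 980.7480 mm


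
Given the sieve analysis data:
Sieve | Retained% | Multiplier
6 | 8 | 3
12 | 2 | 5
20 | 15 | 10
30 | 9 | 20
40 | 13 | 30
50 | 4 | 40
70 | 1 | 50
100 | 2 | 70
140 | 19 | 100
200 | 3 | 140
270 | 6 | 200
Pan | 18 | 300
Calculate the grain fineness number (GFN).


Formula: GFN = sum(pct * multiplier) / sum(pct)
sum(pct * multiplier) = 10024
sum(pct) = 100
GFN = 10024 / 100 = 100.24

Answer: 100.24


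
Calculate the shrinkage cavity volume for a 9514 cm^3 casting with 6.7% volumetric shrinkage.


Formula: V_shrink = V_casting * shrinkage_pct / 100
V_shrink = 9514 cm^3 * 6.7 / 100 = 637.4380 cm^3

637.4380 cm^3


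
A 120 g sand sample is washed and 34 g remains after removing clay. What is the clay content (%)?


Formula: Clay% = (W_total - W_washed) / W_total * 100
Clay mass = 120 - 34 = 86 g
Clay% = 86 / 120 * 100 = 71.6667%

Final answer: 71.6667%


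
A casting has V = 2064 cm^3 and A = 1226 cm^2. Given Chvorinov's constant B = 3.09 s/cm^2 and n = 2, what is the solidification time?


Formula: t_s = B * (V/A)^n  (Chvorinov's rule, n=2)
Modulus M = V/A = 2064/1226 = 1.683524 cm
M^2 = 1.683524^2 = 2.834253 cm^2
t_s = 3.09 * 2.834253 = 8.7578 s

8.7578 s


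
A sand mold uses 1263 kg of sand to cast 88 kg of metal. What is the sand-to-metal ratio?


Formula: Sand-to-Metal Ratio = W_sand / W_metal
Ratio = 1263 kg / 88 kg = 14.3523

Answer: 14.3523


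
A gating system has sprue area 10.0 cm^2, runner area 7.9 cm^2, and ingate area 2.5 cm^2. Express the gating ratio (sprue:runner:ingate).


Sprue:Runner:Ingate = 1 : 7.9/10.0 : 2.5/10.0 = 1:0.79:0.25

Final answer: 1:0.79:0.25


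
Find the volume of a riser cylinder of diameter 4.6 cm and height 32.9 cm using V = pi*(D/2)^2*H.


Formula: V = pi * (D/2)^2 * H  (cylinder volume)
Radius = D/2 = 4.6/2 = 2.3 cm
V = pi * 2.3^2 * 32.9 = 546.7659 cm^3

546.7659 cm^3


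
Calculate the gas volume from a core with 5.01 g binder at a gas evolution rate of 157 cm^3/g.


Formula: V_gas = W_binder * gas_evolution_rate
V = 5.01 g * 157 cm^3/g = 786.5700 cm^3


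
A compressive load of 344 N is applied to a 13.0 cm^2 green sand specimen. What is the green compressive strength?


Formula: Compressive Strength = Force / Area
Strength = 344 N / 13.0 cm^2 = 26.4615 N/cm^2


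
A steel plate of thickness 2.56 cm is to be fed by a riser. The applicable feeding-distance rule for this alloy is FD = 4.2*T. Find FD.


Formula: FD = 4.2 * T  (riser feeding-distance rule)
FD = 4.2 * 2.56 cm = 10.7520 cm

Answer: 10.7520 cm


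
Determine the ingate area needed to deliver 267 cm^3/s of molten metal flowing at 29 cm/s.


Formula: A_ingate = Q / v  (continuity equation)
A = 267 cm^3/s / 29 cm/s = 9.2069 cm^2

Final answer: 9.2069 cm^2


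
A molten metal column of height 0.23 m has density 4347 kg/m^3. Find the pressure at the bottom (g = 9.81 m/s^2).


Formula: P = rho * g * h
rho * g = 4347 * 9.81 = 42644.07 N/m^3
P = 42644.07 * 0.23 = 9808.1361 Pa

Answer: 9808.1361 Pa


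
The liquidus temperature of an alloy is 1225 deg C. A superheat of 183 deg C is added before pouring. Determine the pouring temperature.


Formula: T_pour = T_melt + Superheat
T_pour = 1225 + 183 = 1408 deg C

Final answer: 1408 deg C


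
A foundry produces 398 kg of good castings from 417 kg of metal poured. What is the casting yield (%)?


Formula: Casting Yield = (W_good / W_total) * 100
Yield = (398 kg / 417 kg) * 100 = 95.4436%

Answer: 95.4436%


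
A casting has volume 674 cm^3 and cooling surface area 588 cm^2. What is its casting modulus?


Formula: Casting Modulus M = V / A
M = 674 cm^3 / 588 cm^2 = 1.1463 cm


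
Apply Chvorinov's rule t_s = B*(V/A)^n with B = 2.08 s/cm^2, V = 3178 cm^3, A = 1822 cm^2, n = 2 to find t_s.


Formula: t_s = B * (V/A)^n  (Chvorinov's rule, n=2)
Modulus M = V/A = 3178/1822 = 1.744237 cm
M^2 = 1.744237^2 = 3.042363 cm^2
t_s = 2.08 * 3.042363 = 6.3281 s

6.3281 s


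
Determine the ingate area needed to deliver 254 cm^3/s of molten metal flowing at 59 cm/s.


Formula: A_ingate = Q / v  (continuity equation)
A = 254 cm^3/s / 59 cm/s = 4.3051 cm^2


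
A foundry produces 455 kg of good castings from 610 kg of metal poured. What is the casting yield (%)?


Formula: Casting Yield = (W_good / W_total) * 100
Yield = (455 kg / 610 kg) * 100 = 74.5902%

74.5902%


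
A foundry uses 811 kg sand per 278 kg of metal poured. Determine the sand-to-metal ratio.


Formula: Sand-to-Metal Ratio = W_sand / W_metal
Ratio = 811 kg / 278 kg = 2.9173

2.9173


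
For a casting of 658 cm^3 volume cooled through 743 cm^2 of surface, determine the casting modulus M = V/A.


Formula: Casting Modulus M = V / A
M = 658 cm^3 / 743 cm^2 = 0.8856 cm

Final answer: 0.8856 cm


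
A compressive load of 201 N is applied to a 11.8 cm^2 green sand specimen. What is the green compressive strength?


Formula: Compressive Strength = Force / Area
Strength = 201 N / 11.8 cm^2 = 17.0339 N/cm^2

17.0339 N/cm^2


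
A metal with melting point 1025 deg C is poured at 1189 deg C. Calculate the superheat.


Formula: Superheat = T_pour - T_melt
Superheat = 1189 - 1025 = 164 deg C

164 deg C


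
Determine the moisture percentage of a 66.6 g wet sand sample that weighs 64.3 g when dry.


Formula: MC = (W_wet - W_dry) / W_wet * 100
Water mass = 66.6 - 64.3 = 2.3 g
MC = 2.3 / 66.6 * 100 = 3.4535%


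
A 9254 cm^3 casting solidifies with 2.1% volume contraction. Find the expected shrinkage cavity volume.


Formula: V_shrink = V_casting * shrinkage_pct / 100
V_shrink = 9254 cm^3 * 2.1 / 100 = 194.3340 cm^3

Answer: 194.3340 cm^3


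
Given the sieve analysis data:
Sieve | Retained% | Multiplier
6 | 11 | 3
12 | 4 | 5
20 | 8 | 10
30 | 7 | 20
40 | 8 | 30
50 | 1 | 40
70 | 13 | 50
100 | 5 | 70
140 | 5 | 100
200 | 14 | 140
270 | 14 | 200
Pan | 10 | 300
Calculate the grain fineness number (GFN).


Formula: GFN = sum(pct * multiplier) / sum(pct)
sum(pct * multiplier) = 9813
sum(pct) = 100
GFN = 9813 / 100 = 98.13

Final answer: 98.13


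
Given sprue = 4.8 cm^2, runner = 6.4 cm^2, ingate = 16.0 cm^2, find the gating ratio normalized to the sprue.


Sprue:Runner:Ingate = 1 : 6.4/4.8 : 16.0/4.8 = 1:1.33:3.33

Answer: 1:1.33:3.33


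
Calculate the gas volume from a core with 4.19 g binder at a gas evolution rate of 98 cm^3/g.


Formula: V_gas = W_binder * gas_evolution_rate
V = 4.19 g * 98 cm^3/g = 410.6200 cm^3

410.6200 cm^3


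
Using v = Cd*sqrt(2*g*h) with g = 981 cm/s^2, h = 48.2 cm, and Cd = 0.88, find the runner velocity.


Formula: v = Cd * sqrt(2 * g * h)  (Torricelli with discharge coefficient)
2*g*h = 2 * 981 * 48.2 = 94568.4 cm^2/s^2
sqrt(94568.4) = 307.51976 cm/s
v = 0.88 * 307.51976 = 270.6174 cm/s

270.6174 cm/s


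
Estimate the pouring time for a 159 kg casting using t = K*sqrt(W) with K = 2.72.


Formula: t = K * sqrt(W)
sqrt(W) = sqrt(159) = 12.60952
t = 2.72 * 12.60952 = 34.2979 s

34.2979 s


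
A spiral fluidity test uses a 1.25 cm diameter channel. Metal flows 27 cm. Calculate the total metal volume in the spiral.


Formula: V = pi * (d/2)^2 * L  (cylinder volume)
Radius = 1.25/2 = 0.625 cm
V = pi * 0.625^2 * 27 = 33.1340 cm^3

Final answer: 33.1340 cm^3


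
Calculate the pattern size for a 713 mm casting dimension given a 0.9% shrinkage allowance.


Formula: L_pattern = L_casting * (1 + shrinkage_rate/100)
Shrinkage factor = 1 + 0.9/100 = 1.009
L_pattern = 713 mm * 1.009 = 719.4170 mm


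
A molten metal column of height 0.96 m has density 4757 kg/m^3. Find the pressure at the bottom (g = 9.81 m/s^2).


Formula: P = rho * g * h
rho * g = 4757 * 9.81 = 46666.17 N/m^3
P = 46666.17 * 0.96 = 44799.5232 Pa

Answer: 44799.5232 Pa


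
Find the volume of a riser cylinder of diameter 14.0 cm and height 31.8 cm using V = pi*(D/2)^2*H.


Formula: V = pi * (D/2)^2 * H  (cylinder volume)
Radius = D/2 = 14.0/2 = 7.0 cm
V = pi * 7.0^2 * 31.8 = 4895.2297 cm^3


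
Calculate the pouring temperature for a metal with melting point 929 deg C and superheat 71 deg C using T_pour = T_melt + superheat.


Formula: T_pour = T_melt + Superheat
T_pour = 929 + 71 = 1000 deg C

1000 deg C


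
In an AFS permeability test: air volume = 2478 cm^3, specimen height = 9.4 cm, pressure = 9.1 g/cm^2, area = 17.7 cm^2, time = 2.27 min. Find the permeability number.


Formula: Permeability Number P = (V * H) / (p * A * t)
Numerator: V * H = 2478 * 9.4 = 23293.2
Denominator: p * A * t = 9.1 * 17.7 * 2.27 = 365.6289
P = 23293.2 / 365.6289 = 63.7072

Final answer: 63.7072


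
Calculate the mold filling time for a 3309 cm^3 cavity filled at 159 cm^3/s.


Formula: t_fill = V_mold / Q_flow
t = 3309 cm^3 / 159 cm^3/s = 20.8113 s

20.8113 s


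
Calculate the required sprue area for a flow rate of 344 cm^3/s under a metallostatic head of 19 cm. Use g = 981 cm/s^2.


Formula: v = sqrt(2*g*h), A = Q/v
Velocity: v = sqrt(2 * 981 * 19) = sqrt(37278) = 193.0751 cm/s
Sprue area: A = Q / v = 344 / 193.0751 = 1.7817 cm^2

1.7817 cm^2


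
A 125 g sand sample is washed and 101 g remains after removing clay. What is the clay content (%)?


Formula: Clay% = (W_total - W_washed) / W_total * 100
Clay mass = 125 - 101 = 24 g
Clay% = 24 / 125 * 100 = 19.2000%

19.2000%


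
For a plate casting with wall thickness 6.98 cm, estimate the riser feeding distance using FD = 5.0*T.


Formula: FD = 5.0 * T  (riser feeding-distance rule)
FD = 5.0 * 6.98 cm = 34.9000 cm

34.9000 cm


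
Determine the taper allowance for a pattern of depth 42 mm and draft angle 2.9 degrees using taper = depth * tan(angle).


Formula: taper = depth * tan(draft_angle)
tan(2.9 deg) = 0.0506578
taper = 42 mm * 0.0506578 = 2.1276 mm


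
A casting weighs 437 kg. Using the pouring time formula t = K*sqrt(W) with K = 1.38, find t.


Formula: t = K * sqrt(W)
sqrt(W) = sqrt(437) = 20.90454
t = 1.38 * 20.90454 = 28.8483 s

Answer: 28.8483 s


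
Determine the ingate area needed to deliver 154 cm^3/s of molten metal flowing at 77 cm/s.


Formula: A_ingate = Q / v  (continuity equation)
A = 154 cm^3/s / 77 cm/s = 2.0000 cm^2


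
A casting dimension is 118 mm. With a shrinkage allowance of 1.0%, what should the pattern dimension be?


Formula: L_pattern = L_casting * (1 + shrinkage_rate/100)
Shrinkage factor = 1 + 1.0/100 = 1.01
L_pattern = 118 mm * 1.01 = 119.1800 mm

Final answer: 119.1800 mm


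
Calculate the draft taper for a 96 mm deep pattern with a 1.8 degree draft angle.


Formula: taper = depth * tan(draft_angle)
tan(1.8 deg) = 0.0314263
taper = 96 mm * 0.0314263 = 3.0169 mm

Final answer: 3.0169 mm


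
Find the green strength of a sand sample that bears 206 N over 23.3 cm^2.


Formula: Compressive Strength = Force / Area
Strength = 206 N / 23.3 cm^2 = 8.8412 N/cm^2


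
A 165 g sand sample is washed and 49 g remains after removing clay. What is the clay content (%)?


Formula: Clay% = (W_total - W_washed) / W_total * 100
Clay mass = 165 - 49 = 116 g
Clay% = 116 / 165 * 100 = 70.3030%

70.3030%


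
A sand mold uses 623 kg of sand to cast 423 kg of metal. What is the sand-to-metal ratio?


Formula: Sand-to-Metal Ratio = W_sand / W_metal
Ratio = 623 kg / 423 kg = 1.4728

1.4728


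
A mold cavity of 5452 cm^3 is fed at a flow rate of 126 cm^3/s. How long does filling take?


Formula: t_fill = V_mold / Q_flow
t = 5452 cm^3 / 126 cm^3/s = 43.2698 s


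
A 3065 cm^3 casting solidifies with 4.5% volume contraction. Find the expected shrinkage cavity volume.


Formula: V_shrink = V_casting * shrinkage_pct / 100
V_shrink = 3065 cm^3 * 4.5 / 100 = 137.9250 cm^3

137.9250 cm^3


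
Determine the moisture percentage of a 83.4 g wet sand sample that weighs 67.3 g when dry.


Formula: MC = (W_wet - W_dry) / W_wet * 100
Water mass = 83.4 - 67.3 = 16.1 g
MC = 16.1 / 83.4 * 100 = 19.3046%

Answer: 19.3046%


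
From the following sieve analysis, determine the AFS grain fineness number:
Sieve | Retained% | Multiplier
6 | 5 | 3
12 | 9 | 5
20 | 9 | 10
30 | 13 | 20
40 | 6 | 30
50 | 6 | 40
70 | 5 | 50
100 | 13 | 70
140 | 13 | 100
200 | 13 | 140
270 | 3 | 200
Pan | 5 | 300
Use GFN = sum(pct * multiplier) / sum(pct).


Formula: GFN = sum(pct * multiplier) / sum(pct)
sum(pct * multiplier) = 7210
sum(pct) = 100
GFN = 7210 / 100 = 72.10

Answer: 72.10


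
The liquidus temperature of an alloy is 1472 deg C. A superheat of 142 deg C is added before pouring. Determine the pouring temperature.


Formula: T_pour = T_melt + Superheat
T_pour = 1472 + 142 = 1614 deg C

Answer: 1614 deg C


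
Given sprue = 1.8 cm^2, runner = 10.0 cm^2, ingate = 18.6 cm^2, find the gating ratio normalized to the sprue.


Sprue:Runner:Ingate = 1 : 10.0/1.8 : 18.6/1.8 = 1:5.56:10.33

1:5.56:10.33


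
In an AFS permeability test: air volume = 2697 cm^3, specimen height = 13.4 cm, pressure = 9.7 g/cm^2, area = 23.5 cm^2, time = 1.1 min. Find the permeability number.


Formula: Permeability Number P = (V * H) / (p * A * t)
Numerator: V * H = 2697 * 13.4 = 36139.8
Denominator: p * A * t = 9.7 * 23.5 * 1.1 = 250.745
P = 36139.8 / 250.745 = 144.1297


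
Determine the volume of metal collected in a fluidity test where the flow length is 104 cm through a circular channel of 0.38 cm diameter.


Formula: V = pi * (d/2)^2 * L  (cylinder volume)
Radius = 0.38/2 = 0.19 cm
V = pi * 0.19^2 * 104 = 11.7948 cm^3

Answer: 11.7948 cm^3


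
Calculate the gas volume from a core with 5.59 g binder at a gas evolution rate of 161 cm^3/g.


Formula: V_gas = W_binder * gas_evolution_rate
V = 5.59 g * 161 cm^3/g = 899.9900 cm^3

Answer: 899.9900 cm^3


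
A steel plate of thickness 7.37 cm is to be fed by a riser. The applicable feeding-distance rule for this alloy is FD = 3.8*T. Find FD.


Formula: FD = 3.8 * T  (riser feeding-distance rule)
FD = 3.8 * 7.37 cm = 28.0060 cm

Final answer: 28.0060 cm


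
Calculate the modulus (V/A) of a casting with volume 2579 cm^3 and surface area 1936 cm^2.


Formula: Casting Modulus M = V / A
M = 2579 cm^3 / 1936 cm^2 = 1.3321 cm

Answer: 1.3321 cm


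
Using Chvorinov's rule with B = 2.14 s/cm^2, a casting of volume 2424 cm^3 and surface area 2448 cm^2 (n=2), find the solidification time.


Formula: t_s = B * (V/A)^n  (Chvorinov's rule, n=2)
Modulus M = V/A = 2424/2448 = 0.990196 cm
M^2 = 0.990196^2 = 0.980488 cm^2
t_s = 2.14 * 0.980488 = 2.0982 s

Answer: 2.0982 s


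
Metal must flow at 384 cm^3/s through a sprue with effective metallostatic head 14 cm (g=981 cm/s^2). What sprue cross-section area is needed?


Formula: v = sqrt(2*g*h), A = Q/v
Velocity: v = sqrt(2 * 981 * 14) = sqrt(27468) = 165.7347 cm/s
Sprue area: A = Q / v = 384 / 165.7347 = 2.3170 cm^2

Final answer: 2.3170 cm^2


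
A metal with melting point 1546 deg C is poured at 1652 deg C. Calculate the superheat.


Formula: Superheat = T_pour - T_melt
Superheat = 1652 - 1546 = 106 deg C

Final answer: 106 deg C


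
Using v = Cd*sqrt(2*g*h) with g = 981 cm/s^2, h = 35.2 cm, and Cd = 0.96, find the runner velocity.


Formula: v = Cd * sqrt(2 * g * h)  (Torricelli with discharge coefficient)
2*g*h = 2 * 981 * 35.2 = 69062.4 cm^2/s^2
sqrt(69062.4) = 262.79726 cm/s
v = 0.96 * 262.79726 = 252.2854 cm/s

Answer: 252.2854 cm/s


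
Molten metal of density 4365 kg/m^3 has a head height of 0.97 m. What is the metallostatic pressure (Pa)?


Formula: P = rho * g * h
rho * g = 4365 * 9.81 = 42820.65 N/m^3
P = 42820.65 * 0.97 = 41536.0305 Pa

41536.0305 Pa


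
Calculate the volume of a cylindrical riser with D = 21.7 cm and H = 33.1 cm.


Formula: V = pi * (D/2)^2 * H  (cylinder volume)
Radius = D/2 = 21.7/2 = 10.85 cm
V = pi * 10.85^2 * 33.1 = 12241.5763 cm^3


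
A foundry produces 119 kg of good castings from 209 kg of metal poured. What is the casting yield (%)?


Formula: Casting Yield = (W_good / W_total) * 100
Yield = (119 kg / 209 kg) * 100 = 56.9378%


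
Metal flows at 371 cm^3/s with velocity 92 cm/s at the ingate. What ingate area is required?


Formula: A_ingate = Q / v  (continuity equation)
A = 371 cm^3/s / 92 cm/s = 4.0326 cm^2


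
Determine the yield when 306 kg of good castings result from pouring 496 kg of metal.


Formula: Casting Yield = (W_good / W_total) * 100
Yield = (306 kg / 496 kg) * 100 = 61.6935%

61.6935%


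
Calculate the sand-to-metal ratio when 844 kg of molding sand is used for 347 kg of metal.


Formula: Sand-to-Metal Ratio = W_sand / W_metal
Ratio = 844 kg / 347 kg = 2.4323


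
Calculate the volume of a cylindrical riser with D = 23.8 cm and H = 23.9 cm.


Formula: V = pi * (D/2)^2 * H  (cylinder volume)
Radius = D/2 = 23.8/2 = 11.9 cm
V = pi * 11.9^2 * 23.9 = 10632.6544 cm^3

Answer: 10632.6544 cm^3


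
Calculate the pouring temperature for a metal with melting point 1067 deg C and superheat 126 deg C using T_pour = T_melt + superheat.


Formula: T_pour = T_melt + Superheat
T_pour = 1067 + 126 = 1193 deg C

1193 deg C


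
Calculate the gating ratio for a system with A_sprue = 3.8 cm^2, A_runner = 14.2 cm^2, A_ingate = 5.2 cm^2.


Sprue:Runner:Ingate = 1 : 14.2/3.8 : 5.2/3.8 = 1:3.74:1.37


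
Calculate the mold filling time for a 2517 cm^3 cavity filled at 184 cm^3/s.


Formula: t_fill = V_mold / Q_flow
t = 2517 cm^3 / 184 cm^3/s = 13.6793 s

Answer: 13.6793 s


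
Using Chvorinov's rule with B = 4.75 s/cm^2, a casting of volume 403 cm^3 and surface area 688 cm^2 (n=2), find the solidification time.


Formula: t_s = B * (V/A)^n  (Chvorinov's rule, n=2)
Modulus M = V/A = 403/688 = 0.585756 cm
M^2 = 0.585756^2 = 0.343110 cm^2
t_s = 4.75 * 0.343110 = 1.6298 s

1.6298 s


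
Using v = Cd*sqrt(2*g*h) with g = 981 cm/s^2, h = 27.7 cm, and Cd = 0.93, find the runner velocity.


Formula: v = Cd * sqrt(2 * g * h)  (Torricelli with discharge coefficient)
2*g*h = 2 * 981 * 27.7 = 54347.4 cm^2/s^2
sqrt(54347.4) = 233.12529 cm/s
v = 0.93 * 233.12529 = 216.8065 cm/s

Final answer: 216.8065 cm/s


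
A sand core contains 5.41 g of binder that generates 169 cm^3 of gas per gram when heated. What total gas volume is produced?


Formula: V_gas = W_binder * gas_evolution_rate
V = 5.41 g * 169 cm^3/g = 914.2900 cm^3

Final answer: 914.2900 cm^3


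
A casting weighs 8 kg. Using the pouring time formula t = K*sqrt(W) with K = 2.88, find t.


Formula: t = K * sqrt(W)
sqrt(W) = sqrt(8) = 2.82843
t = 2.88 * 2.82843 = 8.1459 s

8.1459 s


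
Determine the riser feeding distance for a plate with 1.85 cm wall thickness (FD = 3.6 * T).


Formula: FD = 3.6 * T  (riser feeding-distance rule)
FD = 3.6 * 1.85 cm = 6.6600 cm

Final answer: 6.6600 cm


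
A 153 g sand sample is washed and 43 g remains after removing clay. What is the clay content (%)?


Formula: Clay% = (W_total - W_washed) / W_total * 100
Clay mass = 153 - 43 = 110 g
Clay% = 110 / 153 * 100 = 71.8954%

71.8954%


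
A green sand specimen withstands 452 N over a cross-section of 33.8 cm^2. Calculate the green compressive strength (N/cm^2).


Formula: Compressive Strength = Force / Area
Strength = 452 N / 33.8 cm^2 = 13.3728 N/cm^2

Answer: 13.3728 N/cm^2


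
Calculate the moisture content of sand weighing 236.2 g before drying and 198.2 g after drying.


Formula: MC = (W_wet - W_dry) / W_wet * 100
Water mass = 236.2 - 198.2 = 38.0 g
MC = 38.0 / 236.2 * 100 = 16.0881%

Final answer: 16.0881%


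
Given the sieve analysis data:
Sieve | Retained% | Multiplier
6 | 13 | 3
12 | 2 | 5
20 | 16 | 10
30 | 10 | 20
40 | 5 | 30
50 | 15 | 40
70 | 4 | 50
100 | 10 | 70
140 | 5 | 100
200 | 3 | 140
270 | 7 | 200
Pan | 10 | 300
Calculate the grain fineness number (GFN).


Formula: GFN = sum(pct * multiplier) / sum(pct)
sum(pct * multiplier) = 7379
sum(pct) = 100
GFN = 7379 / 100 = 73.79


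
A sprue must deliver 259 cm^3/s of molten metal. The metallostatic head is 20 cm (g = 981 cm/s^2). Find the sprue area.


Formula: v = sqrt(2*g*h), A = Q/v
Velocity: v = sqrt(2 * 981 * 20) = sqrt(39240) = 198.0909 cm/s
Sprue area: A = Q / v = 259 / 198.0909 = 1.3075 cm^2

1.3075 cm^2


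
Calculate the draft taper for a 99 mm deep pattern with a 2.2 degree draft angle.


Formula: taper = depth * tan(draft_angle)
tan(2.2 deg) = 0.0384161
taper = 99 mm * 0.0384161 = 3.8032 mm


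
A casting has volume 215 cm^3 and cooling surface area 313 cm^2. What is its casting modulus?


Formula: Casting Modulus M = V / A
M = 215 cm^3 / 313 cm^2 = 0.6869 cm


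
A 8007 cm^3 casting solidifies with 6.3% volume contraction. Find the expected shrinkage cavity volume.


Formula: V_shrink = V_casting * shrinkage_pct / 100
V_shrink = 8007 cm^3 * 6.3 / 100 = 504.4410 cm^3

Answer: 504.4410 cm^3


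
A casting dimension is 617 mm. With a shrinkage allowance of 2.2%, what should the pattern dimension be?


Formula: L_pattern = L_casting * (1 + shrinkage_rate/100)
Shrinkage factor = 1 + 2.2/100 = 1.022
L_pattern = 617 mm * 1.022 = 630.5740 mm

Final answer: 630.5740 mm


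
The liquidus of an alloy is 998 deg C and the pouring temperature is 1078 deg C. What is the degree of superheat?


Formula: Superheat = T_pour - T_melt
Superheat = 1078 - 998 = 80 deg C

Final answer: 80 deg C


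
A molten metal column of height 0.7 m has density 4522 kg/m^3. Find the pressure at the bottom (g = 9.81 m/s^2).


Formula: P = rho * g * h
rho * g = 4522 * 9.81 = 44360.82 N/m^3
P = 44360.82 * 0.7 = 31052.5740 Pa


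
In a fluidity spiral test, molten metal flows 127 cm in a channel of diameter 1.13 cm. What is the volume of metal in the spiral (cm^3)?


Formula: V = pi * (d/2)^2 * L  (cylinder volume)
Radius = 1.13/2 = 0.565 cm
V = pi * 0.565^2 * 127 = 127.3651 cm^3

Answer: 127.3651 cm^3


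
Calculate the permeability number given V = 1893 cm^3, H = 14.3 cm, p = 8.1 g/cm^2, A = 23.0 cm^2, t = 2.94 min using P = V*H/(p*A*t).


Formula: Permeability Number P = (V * H) / (p * A * t)
Numerator: V * H = 1893 * 14.3 = 27069.9
Denominator: p * A * t = 8.1 * 23.0 * 2.94 = 547.722
P = 27069.9 / 547.722 = 49.4227


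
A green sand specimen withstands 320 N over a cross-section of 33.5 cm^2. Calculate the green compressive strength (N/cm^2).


Formula: Compressive Strength = Force / Area
Strength = 320 N / 33.5 cm^2 = 9.5522 N/cm^2

9.5522 N/cm^2


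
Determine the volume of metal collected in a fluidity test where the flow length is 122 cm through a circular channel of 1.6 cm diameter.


Formula: V = pi * (d/2)^2 * L  (cylinder volume)
Radius = 1.6/2 = 0.8 cm
V = pi * 0.8^2 * 122 = 245.2956 cm^3

Final answer: 245.2956 cm^3


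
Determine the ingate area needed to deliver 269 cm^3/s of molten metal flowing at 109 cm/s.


Formula: A_ingate = Q / v  (continuity equation)
A = 269 cm^3/s / 109 cm/s = 2.4679 cm^2

Final answer: 2.4679 cm^2


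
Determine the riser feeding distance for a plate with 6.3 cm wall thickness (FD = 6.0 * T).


Formula: FD = 6.0 * T  (riser feeding-distance rule)
FD = 6.0 * 6.3 cm = 37.8000 cm

Final answer: 37.8000 cm


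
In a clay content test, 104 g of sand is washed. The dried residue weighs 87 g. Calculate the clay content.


Formula: Clay% = (W_total - W_washed) / W_total * 100
Clay mass = 104 - 87 = 17 g
Clay% = 17 / 104 * 100 = 16.3462%

Final answer: 16.3462%


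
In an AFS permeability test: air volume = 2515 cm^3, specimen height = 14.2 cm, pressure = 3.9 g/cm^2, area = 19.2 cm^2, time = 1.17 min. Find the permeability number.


Formula: Permeability Number P = (V * H) / (p * A * t)
Numerator: V * H = 2515 * 14.2 = 35713.0
Denominator: p * A * t = 3.9 * 19.2 * 1.17 = 87.6096
P = 35713.0 / 87.6096 = 407.6380

Final answer: 407.6380


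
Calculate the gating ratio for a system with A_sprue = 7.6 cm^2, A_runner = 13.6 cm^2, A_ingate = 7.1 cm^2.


Sprue:Runner:Ingate = 1 : 13.6/7.6 : 7.1/7.6 = 1:1.79:0.93


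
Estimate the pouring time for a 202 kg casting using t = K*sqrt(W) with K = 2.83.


Formula: t = K * sqrt(W)
sqrt(W) = sqrt(202) = 14.21267
t = 2.83 * 14.21267 = 40.2219 s

Final answer: 40.2219 s


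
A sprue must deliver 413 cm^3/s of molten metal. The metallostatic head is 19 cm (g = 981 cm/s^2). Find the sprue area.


Formula: v = sqrt(2*g*h), A = Q/v
Velocity: v = sqrt(2 * 981 * 19) = sqrt(37278) = 193.0751 cm/s
Sprue area: A = Q / v = 413 / 193.0751 = 2.1391 cm^2

2.1391 cm^2


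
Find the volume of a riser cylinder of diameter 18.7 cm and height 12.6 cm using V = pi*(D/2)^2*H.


Formula: V = pi * (D/2)^2 * H  (cylinder volume)
Radius = D/2 = 18.7/2 = 9.35 cm
V = pi * 9.35^2 * 12.6 = 3460.5381 cm^3

Final answer: 3460.5381 cm^3


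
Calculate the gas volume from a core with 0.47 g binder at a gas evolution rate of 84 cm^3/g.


Formula: V_gas = W_binder * gas_evolution_rate
V = 0.47 g * 84 cm^3/g = 39.4800 cm^3

39.4800 cm^3


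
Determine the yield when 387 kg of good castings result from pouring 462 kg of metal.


Formula: Casting Yield = (W_good / W_total) * 100
Yield = (387 kg / 462 kg) * 100 = 83.7662%

Final answer: 83.7662%


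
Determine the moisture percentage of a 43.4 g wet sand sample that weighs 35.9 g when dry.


Formula: MC = (W_wet - W_dry) / W_wet * 100
Water mass = 43.4 - 35.9 = 7.5 g
MC = 7.5 / 43.4 * 100 = 17.2811%


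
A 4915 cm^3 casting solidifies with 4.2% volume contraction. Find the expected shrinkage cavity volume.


Formula: V_shrink = V_casting * shrinkage_pct / 100
V_shrink = 4915 cm^3 * 4.2 / 100 = 206.4300 cm^3

Answer: 206.4300 cm^3


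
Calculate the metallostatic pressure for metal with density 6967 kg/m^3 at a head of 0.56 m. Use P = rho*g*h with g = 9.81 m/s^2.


Formula: P = rho * g * h
rho * g = 6967 * 9.81 = 68346.27 N/m^3
P = 68346.27 * 0.56 = 38273.9112 Pa

38273.9112 Pa


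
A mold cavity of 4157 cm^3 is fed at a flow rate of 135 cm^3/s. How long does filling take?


Formula: t_fill = V_mold / Q_flow
t = 4157 cm^3 / 135 cm^3/s = 30.7926 s

Final answer: 30.7926 s


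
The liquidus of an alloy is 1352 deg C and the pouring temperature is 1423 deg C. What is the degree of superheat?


Formula: Superheat = T_pour - T_melt
Superheat = 1423 - 1352 = 71 deg C


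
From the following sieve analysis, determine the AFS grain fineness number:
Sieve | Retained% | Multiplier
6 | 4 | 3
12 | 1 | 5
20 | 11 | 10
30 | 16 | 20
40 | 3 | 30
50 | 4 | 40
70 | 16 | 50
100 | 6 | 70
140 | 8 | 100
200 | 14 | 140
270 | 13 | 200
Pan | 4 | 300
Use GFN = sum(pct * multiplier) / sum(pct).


Formula: GFN = sum(pct * multiplier) / sum(pct)
sum(pct * multiplier) = 8477
sum(pct) = 100
GFN = 8477 / 100 = 84.77

Answer: 84.77


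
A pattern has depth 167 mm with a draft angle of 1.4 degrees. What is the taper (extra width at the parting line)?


Formula: taper = depth * tan(draft_angle)
tan(1.4 deg) = 0.0244395
taper = 167 mm * 0.0244395 = 4.0814 mm


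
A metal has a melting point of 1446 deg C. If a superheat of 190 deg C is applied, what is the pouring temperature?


Formula: T_pour = T_melt + Superheat
T_pour = 1446 + 190 = 1636 deg C

Final answer: 1636 deg C


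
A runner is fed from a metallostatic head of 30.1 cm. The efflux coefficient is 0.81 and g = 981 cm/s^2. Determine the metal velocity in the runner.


Formula: v = Cd * sqrt(2 * g * h)  (Torricelli with discharge coefficient)
2*g*h = 2 * 981 * 30.1 = 59056.2 cm^2/s^2
sqrt(59056.2) = 243.01481 cm/s
v = 0.81 * 243.01481 = 196.8420 cm/s


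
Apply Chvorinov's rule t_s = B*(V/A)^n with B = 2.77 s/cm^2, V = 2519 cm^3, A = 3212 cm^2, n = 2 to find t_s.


Formula: t_s = B * (V/A)^n  (Chvorinov's rule, n=2)
Modulus M = V/A = 2519/3212 = 0.784247 cm
M^2 = 0.784247^2 = 0.615043 cm^2
t_s = 2.77 * 0.615043 = 1.7037 s

1.7037 s


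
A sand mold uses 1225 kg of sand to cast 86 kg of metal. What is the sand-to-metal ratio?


Formula: Sand-to-Metal Ratio = W_sand / W_metal
Ratio = 1225 kg / 86 kg = 14.2442


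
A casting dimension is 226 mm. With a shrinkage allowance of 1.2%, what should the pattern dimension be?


Formula: L_pattern = L_casting * (1 + shrinkage_rate/100)
Shrinkage factor = 1 + 1.2/100 = 1.012
L_pattern = 226 mm * 1.012 = 228.7120 mm

Answer: 228.7120 mm


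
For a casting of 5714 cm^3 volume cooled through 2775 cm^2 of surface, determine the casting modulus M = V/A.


Formula: Casting Modulus M = V / A
M = 5714 cm^3 / 2775 cm^2 = 2.0591 cm

Final answer: 2.0591 cm


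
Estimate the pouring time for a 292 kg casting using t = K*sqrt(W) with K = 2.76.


Formula: t = K * sqrt(W)
sqrt(W) = sqrt(292) = 17.08801
t = 2.76 * 17.08801 = 47.1629 s

Final answer: 47.1629 s


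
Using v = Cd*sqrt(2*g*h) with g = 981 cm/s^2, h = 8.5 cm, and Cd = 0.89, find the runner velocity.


Formula: v = Cd * sqrt(2 * g * h)  (Torricelli with discharge coefficient)
2*g*h = 2 * 981 * 8.5 = 16677.0 cm^2/s^2
sqrt(16677.0) = 129.13946 cm/s
v = 0.89 * 129.13946 = 114.9341 cm/s

114.9341 cm/s


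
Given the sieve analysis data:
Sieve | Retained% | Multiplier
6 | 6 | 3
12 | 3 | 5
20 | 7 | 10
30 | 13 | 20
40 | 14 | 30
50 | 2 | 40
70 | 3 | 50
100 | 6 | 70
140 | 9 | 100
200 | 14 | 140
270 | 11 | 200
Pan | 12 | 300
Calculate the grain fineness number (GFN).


Formula: GFN = sum(pct * multiplier) / sum(pct)
sum(pct * multiplier) = 10093
sum(pct) = 100
GFN = 10093 / 100 = 100.93

Final answer: 100.93


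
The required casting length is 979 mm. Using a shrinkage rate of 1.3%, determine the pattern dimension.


Formula: L_pattern = L_casting * (1 + shrinkage_rate/100)
Shrinkage factor = 1 + 1.3/100 = 1.013
L_pattern = 979 mm * 1.013 = 991.7270 mm

Answer: 991.7270 mm


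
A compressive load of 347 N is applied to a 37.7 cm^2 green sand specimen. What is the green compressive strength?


Formula: Compressive Strength = Force / Area
Strength = 347 N / 37.7 cm^2 = 9.2042 N/cm^2

9.2042 N/cm^2


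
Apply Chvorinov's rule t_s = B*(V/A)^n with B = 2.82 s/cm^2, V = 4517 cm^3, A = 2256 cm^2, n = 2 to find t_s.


Formula: t_s = B * (V/A)^n  (Chvorinov's rule, n=2)
Modulus M = V/A = 4517/2256 = 2.002216 cm
M^2 = 2.002216^2 = 4.008869 cm^2
t_s = 2.82 * 4.008869 = 11.3050 s


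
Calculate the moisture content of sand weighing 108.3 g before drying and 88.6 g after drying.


Formula: MC = (W_wet - W_dry) / W_wet * 100
Water mass = 108.3 - 88.6 = 19.7 g
MC = 19.7 / 108.3 * 100 = 18.1902%

Answer: 18.1902%


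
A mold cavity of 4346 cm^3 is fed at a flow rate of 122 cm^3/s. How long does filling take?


Formula: t_fill = V_mold / Q_flow
t = 4346 cm^3 / 122 cm^3/s = 35.6230 s

35.6230 s


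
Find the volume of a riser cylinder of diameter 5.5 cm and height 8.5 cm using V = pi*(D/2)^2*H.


Formula: V = pi * (D/2)^2 * H  (cylinder volume)
Radius = D/2 = 5.5/2 = 2.75 cm
V = pi * 2.75^2 * 8.5 = 201.9455 cm^3


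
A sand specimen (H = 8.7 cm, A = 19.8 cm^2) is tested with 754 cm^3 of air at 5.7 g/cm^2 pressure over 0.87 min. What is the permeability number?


Formula: Permeability Number P = (V * H) / (p * A * t)
Numerator: V * H = 754 * 8.7 = 6559.8
Denominator: p * A * t = 5.7 * 19.8 * 0.87 = 98.1882
P = 6559.8 / 98.1882 = 66.8084


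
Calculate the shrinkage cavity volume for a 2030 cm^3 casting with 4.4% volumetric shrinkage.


Formula: V_shrink = V_casting * shrinkage_pct / 100
V_shrink = 2030 cm^3 * 4.4 / 100 = 89.3200 cm^3

Answer: 89.3200 cm^3


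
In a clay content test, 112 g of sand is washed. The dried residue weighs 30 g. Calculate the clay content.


Formula: Clay% = (W_total - W_washed) / W_total * 100
Clay mass = 112 - 30 = 82 g
Clay% = 82 / 112 * 100 = 73.2143%

73.2143%


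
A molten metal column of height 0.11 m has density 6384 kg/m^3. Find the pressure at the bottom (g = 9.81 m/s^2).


Formula: P = rho * g * h
rho * g = 6384 * 9.81 = 62627.04 N/m^3
P = 62627.04 * 0.11 = 6888.9744 Pa

6888.9744 Pa


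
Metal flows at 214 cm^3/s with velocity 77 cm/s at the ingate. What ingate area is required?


Formula: A_ingate = Q / v  (continuity equation)
A = 214 cm^3/s / 77 cm/s = 2.7792 cm^2

Answer: 2.7792 cm^2


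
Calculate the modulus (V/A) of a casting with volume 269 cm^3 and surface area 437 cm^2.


Formula: Casting Modulus M = V / A
M = 269 cm^3 / 437 cm^2 = 0.6156 cm


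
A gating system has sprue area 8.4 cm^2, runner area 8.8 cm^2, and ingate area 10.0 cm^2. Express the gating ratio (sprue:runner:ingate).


Sprue:Runner:Ingate = 1 : 8.8/8.4 : 10.0/8.4 = 1:1.05:1.19

Answer: 1:1.05:1.19


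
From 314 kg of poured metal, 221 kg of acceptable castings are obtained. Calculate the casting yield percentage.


Formula: Casting Yield = (W_good / W_total) * 100
Yield = (221 kg / 314 kg) * 100 = 70.3822%

70.3822%


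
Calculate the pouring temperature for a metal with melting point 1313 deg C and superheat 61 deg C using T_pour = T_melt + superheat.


Formula: T_pour = T_melt + Superheat
T_pour = 1313 + 61 = 1374 deg C


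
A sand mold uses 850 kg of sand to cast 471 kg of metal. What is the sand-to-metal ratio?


Formula: Sand-to-Metal Ratio = W_sand / W_metal
Ratio = 850 kg / 471 kg = 1.8047

Answer: 1.8047


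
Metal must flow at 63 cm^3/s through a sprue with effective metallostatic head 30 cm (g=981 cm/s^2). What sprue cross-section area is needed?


Formula: v = sqrt(2*g*h), A = Q/v
Velocity: v = sqrt(2 * 981 * 30) = sqrt(58860) = 242.6108 cm/s
Sprue area: A = Q / v = 63 / 242.6108 = 0.2597 cm^2

Answer: 0.2597 cm^2


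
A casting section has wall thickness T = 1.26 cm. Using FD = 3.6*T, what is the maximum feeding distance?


Formula: FD = 3.6 * T  (riser feeding-distance rule)
FD = 3.6 * 1.26 cm = 4.5360 cm


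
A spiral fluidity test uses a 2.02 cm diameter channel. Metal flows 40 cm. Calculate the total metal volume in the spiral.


Formula: V = pi * (d/2)^2 * L  (cylinder volume)
Radius = 2.02/2 = 1.01 cm
V = pi * 1.01^2 * 40 = 128.1895 cm^3

Answer: 128.1895 cm^3


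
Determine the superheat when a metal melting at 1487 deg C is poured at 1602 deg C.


Formula: Superheat = T_pour - T_melt
Superheat = 1602 - 1487 = 115 deg C


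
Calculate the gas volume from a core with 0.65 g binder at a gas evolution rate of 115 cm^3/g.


Formula: V_gas = W_binder * gas_evolution_rate
V = 0.65 g * 115 cm^3/g = 74.7500 cm^3

Final answer: 74.7500 cm^3


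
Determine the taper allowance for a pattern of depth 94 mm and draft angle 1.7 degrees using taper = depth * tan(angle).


Formula: taper = depth * tan(draft_angle)
tan(1.7 deg) = 0.0296793
taper = 94 mm * 0.0296793 = 2.7899 mm

Answer: 2.7899 mm


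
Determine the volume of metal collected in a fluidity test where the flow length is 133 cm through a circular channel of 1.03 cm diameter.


Formula: V = pi * (d/2)^2 * L  (cylinder volume)
Radius = 1.03/2 = 0.515 cm
V = pi * 0.515^2 * 133 = 110.8194 cm^3


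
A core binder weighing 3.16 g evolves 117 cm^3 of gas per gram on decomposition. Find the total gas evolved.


Formula: V_gas = W_binder * gas_evolution_rate
V = 3.16 g * 117 cm^3/g = 369.7200 cm^3


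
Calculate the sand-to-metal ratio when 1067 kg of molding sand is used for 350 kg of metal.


Formula: Sand-to-Metal Ratio = W_sand / W_metal
Ratio = 1067 kg / 350 kg = 3.0486

3.0486


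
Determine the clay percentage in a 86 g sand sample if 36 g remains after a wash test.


Formula: Clay% = (W_total - W_washed) / W_total * 100
Clay mass = 86 - 36 = 50 g
Clay% = 50 / 86 * 100 = 58.1395%

58.1395%


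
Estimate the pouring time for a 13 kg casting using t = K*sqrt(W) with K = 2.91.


Formula: t = K * sqrt(W)
sqrt(W) = sqrt(13) = 3.60555
t = 2.91 * 3.60555 = 10.4922 s

10.4922 s


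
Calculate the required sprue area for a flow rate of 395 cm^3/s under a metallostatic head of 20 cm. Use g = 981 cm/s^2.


Formula: v = sqrt(2*g*h), A = Q/v
Velocity: v = sqrt(2 * 981 * 20) = sqrt(39240) = 198.0909 cm/s
Sprue area: A = Q / v = 395 / 198.0909 = 1.9940 cm^2

1.9940 cm^2


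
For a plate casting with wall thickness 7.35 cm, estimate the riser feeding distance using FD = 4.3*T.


Formula: FD = 4.3 * T  (riser feeding-distance rule)
FD = 4.3 * 7.35 cm = 31.6050 cm

31.6050 cm


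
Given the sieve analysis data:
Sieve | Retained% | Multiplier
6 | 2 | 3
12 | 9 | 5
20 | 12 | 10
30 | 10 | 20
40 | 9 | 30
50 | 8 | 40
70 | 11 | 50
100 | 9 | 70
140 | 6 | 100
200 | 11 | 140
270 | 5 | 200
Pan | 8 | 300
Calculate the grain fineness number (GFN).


Formula: GFN = sum(pct * multiplier) / sum(pct)
sum(pct * multiplier) = 7681
sum(pct) = 100
GFN = 7681 / 100 = 76.81


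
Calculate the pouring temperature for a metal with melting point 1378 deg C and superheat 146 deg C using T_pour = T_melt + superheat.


Formula: T_pour = T_melt + Superheat
T_pour = 1378 + 146 = 1524 deg C

Final answer: 1524 deg C


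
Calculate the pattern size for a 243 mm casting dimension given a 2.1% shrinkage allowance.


Formula: L_pattern = L_casting * (1 + shrinkage_rate/100)
Shrinkage factor = 1 + 2.1/100 = 1.021
L_pattern = 243 mm * 1.021 = 248.1030 mm
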